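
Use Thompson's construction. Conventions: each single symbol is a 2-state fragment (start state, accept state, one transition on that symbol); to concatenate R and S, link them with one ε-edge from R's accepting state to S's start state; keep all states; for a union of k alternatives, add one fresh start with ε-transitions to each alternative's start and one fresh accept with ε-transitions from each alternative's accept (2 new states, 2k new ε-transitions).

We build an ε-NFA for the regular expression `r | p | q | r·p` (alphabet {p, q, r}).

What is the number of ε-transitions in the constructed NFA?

Per subexpression:
Each of the 5 symbol leaves contributes 0 ε-transitions.
  r·p : 1 ε-transition
  r | p | q | r·p : 9 ε-transitions

9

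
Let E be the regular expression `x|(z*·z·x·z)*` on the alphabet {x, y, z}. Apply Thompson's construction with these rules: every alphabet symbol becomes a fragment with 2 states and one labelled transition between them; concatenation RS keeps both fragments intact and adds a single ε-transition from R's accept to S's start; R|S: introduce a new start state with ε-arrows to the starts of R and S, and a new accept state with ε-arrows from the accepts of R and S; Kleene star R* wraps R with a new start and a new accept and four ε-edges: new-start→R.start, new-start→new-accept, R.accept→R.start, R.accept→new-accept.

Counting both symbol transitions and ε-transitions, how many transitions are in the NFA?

Recursing over subexpressions:
Each of the 5 symbol leaves contributes 1 transition (1 symbol, 0 ε).
  z* : 5 transitions (1 symbol, 4 ε)
  z*·z·x·z : 11 transitions (4 symbol, 7 ε)
  (z*·z·x·z)* : 15 transitions (4 symbol, 11 ε)
  x|(z*·z·x·z)* : 20 transitions (5 symbol, 15 ε)

20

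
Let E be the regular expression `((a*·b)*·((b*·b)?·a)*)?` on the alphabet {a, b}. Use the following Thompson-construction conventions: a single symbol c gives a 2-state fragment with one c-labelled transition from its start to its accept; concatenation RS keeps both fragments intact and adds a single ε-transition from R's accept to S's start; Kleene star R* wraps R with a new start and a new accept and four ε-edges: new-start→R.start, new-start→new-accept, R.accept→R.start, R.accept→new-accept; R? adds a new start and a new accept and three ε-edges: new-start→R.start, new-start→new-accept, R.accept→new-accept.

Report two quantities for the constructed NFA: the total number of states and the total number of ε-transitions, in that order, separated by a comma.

22, 26

Per subexpression:
Each of the 5 symbol leaves contributes 2 states and 0 ε-transitions.
  a* → 4 states, 4 ε-transitions
  a*·b → 6 states, 5 ε-transitions
  (a*·b)* → 8 states, 9 ε-transitions
  b* → 4 states, 4 ε-transitions
  b*·b → 6 states, 5 ε-transitions
  (b*·b)? → 8 states, 8 ε-transitions
  (b*·b)?·a → 10 states, 9 ε-transitions
  ((b*·b)?·a)* → 12 states, 13 ε-transitions
  (a*·b)*·((b*·b)?·a)* → 20 states, 23 ε-transitions
  ((a*·b)*·((b*·b)?·a)*)? → 22 states, 26 ε-transitions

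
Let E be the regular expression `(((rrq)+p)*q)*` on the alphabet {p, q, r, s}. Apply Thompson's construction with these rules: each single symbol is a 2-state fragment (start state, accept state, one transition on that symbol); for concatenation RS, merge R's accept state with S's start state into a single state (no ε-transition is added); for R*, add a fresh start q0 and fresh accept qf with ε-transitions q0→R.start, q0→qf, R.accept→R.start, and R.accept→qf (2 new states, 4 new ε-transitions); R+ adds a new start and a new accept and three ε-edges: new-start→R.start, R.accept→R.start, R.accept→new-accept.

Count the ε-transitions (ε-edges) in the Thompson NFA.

11

Building bottom-up:
Each of the 5 symbol leaves contributes 0 ε-transitions.
  rrq → 0 ε-transitions
  (rrq)+ → 3 ε-transitions
  (rrq)+p → 3 ε-transitions
  ((rrq)+p)* → 7 ε-transitions
  ((rrq)+p)*q → 7 ε-transitions
  (((rrq)+p)*q)* → 11 ε-transitions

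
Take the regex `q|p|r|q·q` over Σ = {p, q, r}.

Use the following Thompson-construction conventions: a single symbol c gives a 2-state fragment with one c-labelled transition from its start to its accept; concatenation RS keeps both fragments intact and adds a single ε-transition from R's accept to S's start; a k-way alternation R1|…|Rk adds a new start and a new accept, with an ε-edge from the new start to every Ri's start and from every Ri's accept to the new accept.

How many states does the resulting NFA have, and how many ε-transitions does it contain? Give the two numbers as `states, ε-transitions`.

12, 9

Building bottom-up:
Each of the 5 symbol leaves contributes 2 states and 0 ε-transitions.
  q·q — 4 states, 1 ε-transition
  q|p|r|q·q — 12 states, 9 ε-transitions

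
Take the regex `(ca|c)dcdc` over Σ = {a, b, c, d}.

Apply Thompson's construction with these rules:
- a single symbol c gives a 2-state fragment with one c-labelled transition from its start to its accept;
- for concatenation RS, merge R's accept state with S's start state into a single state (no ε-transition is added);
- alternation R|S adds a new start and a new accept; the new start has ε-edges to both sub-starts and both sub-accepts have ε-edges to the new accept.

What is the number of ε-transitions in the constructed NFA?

Recursing over subexpressions:
Each of the 7 symbol leaves contributes 0 ε-transitions.
  ca → 0 ε-transitions
  ca|c → 4 ε-transitions
  (ca|c)dcdc → 4 ε-transitions

4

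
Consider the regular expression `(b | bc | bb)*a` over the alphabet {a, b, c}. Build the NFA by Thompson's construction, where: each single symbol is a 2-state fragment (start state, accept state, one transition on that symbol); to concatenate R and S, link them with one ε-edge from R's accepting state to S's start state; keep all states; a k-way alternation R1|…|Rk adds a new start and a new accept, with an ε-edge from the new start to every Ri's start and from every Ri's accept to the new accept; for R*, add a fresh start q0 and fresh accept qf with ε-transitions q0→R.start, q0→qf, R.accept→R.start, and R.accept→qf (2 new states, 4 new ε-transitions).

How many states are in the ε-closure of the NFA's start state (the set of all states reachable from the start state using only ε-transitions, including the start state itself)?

Let C(F) = |ε-closure(F.start)| within fragment F, and note whether F accepts ε. Symbol fragments have C = 1 and do not accept ε. Then:
  bc : |ε-closure| equals the left operand's closure size = 1 (its accept is not ε-reachable, so the closure stops there)
  bb : same as the first factor's closure: |ε-closure| = 1
  b | bc | bb : |ε-closure| = 1 + 1 + 1 + 1 = 4 (the new accept is not ε-reachable since no branch accepts ε)
  (b | bc | bb)* : new start has ε-edges to the inner start and to the new accept, so |ε-closure| = 2 + 4 = 6
  (b | bc | bb)*a : the left operand accepts ε, so the closure extends into the next operand (via the concat ε-link); |ε-closure| = 6 + 1 = 7

7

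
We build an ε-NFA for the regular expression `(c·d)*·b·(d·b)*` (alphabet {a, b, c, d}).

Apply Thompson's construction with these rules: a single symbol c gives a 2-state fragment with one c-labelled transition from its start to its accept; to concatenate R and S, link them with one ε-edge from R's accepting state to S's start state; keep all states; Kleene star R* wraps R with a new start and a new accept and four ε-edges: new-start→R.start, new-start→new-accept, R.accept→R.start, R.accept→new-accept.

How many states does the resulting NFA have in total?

Per subexpression:
Each of the 5 symbol leaves contributes a 2-state fragment.
  c·d — 4 states
  (c·d)* — 6 states
  d·b — 4 states
  (d·b)* — 6 states
  (c·d)*·b·(d·b)* — 14 states

14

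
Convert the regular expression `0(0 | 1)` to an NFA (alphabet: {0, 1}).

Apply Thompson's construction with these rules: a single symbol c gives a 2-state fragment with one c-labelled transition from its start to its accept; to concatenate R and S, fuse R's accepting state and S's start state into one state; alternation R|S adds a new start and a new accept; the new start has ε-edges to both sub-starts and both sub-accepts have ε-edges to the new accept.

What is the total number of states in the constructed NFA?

Recursing over subexpressions:
Each of the 3 symbol leaves contributes a 2-state fragment.
  0 | 1 = 6 states
  0(0 | 1) = 7 states

7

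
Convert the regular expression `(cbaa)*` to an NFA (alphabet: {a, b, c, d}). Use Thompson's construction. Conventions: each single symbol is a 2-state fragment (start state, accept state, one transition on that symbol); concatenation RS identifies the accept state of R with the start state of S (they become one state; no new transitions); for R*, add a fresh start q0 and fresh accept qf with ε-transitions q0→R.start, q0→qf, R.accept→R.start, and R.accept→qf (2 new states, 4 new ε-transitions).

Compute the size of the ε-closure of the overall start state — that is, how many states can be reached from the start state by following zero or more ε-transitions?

3

Compute the ε-closure size of each fragment's start state recursively; a symbol fragment's start has no outgoing ε-edge, so its closure is just itself (size 1).
  cbaa : same as the first factor's closure: |ε-closure| = 1
  (cbaa)* : the star's fresh start ε-reaches both the body's start and the fresh accept: |ε-closure| = 2 + 1 = 3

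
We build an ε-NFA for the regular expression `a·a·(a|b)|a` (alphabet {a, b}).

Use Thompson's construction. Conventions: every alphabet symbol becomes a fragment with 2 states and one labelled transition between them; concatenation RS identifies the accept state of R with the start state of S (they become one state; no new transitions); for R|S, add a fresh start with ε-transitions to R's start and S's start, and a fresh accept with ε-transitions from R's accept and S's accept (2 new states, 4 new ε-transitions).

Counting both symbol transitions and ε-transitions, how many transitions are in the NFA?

Recursing over subexpressions:
Each of the 5 symbol leaves contributes 1 transition (1 symbol, 0 ε).
  a|b : 6 transitions (2 symbol, 4 ε)
  a·a·(a|b) : 8 transitions (4 symbol, 4 ε)
  a·a·(a|b)|a : 13 transitions (5 symbol, 8 ε)

13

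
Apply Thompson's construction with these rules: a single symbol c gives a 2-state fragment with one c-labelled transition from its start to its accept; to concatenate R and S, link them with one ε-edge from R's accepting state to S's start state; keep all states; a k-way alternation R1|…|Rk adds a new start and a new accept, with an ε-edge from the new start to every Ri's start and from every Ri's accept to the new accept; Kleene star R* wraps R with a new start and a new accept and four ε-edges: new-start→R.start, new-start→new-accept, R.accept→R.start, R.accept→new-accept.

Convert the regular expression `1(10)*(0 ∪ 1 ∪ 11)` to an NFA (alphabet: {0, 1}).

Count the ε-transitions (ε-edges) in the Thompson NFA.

Building bottom-up:
Each of the 7 symbol leaves contributes 0 ε-transitions.
  10 — 1 ε-transition
  (10)* — 5 ε-transitions
  11 — 1 ε-transition
  0 ∪ 1 ∪ 11 — 7 ε-transitions
  1(10)*(0 ∪ 1 ∪ 11) — 14 ε-transitions

14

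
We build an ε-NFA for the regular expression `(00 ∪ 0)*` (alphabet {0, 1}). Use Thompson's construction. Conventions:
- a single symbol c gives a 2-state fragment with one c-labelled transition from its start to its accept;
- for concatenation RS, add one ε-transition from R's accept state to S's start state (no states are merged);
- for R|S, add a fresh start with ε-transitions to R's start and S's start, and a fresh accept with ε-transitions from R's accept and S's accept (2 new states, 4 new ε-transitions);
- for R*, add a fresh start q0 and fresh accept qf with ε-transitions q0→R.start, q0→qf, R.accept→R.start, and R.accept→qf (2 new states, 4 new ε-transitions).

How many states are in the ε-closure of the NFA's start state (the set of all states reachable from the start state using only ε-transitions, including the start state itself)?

5

Work bottom-up. For each fragment F, track |ε-closure(F.start)| and whether F's accept lies in that closure (i.e. whether F accepts ε). A single-symbol fragment has closure size 1 and does not accept ε.
  00 → |closure| equals the left operand's closure size = 1 (its accept is not ε-reachable, so the closure stops there)
  00 ∪ 0 → |closure| = 1 + 1 + 1 = 3 (the new accept is not ε-reachable since no branch accepts ε)
  (00 ∪ 0)* → the star's fresh start ε-reaches both the body's start and the fresh accept: |closure| = 2 + 3 = 5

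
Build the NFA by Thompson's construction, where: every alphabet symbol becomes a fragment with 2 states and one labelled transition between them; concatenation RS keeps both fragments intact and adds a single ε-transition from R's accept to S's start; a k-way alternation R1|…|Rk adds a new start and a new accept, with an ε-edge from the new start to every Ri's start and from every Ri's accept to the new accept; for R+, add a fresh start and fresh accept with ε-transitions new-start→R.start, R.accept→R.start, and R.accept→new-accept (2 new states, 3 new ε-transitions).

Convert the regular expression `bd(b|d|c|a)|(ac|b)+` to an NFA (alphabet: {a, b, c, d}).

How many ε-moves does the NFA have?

Per subexpression:
Each of the 9 symbol leaves contributes 0 ε-transitions.
  b|d|c|a : 8 ε-transitions
  bd(b|d|c|a) : 10 ε-transitions
  ac : 1 ε-transition
  ac|b : 5 ε-transitions
  (ac|b)+ : 8 ε-transitions
  bd(b|d|c|a)|(ac|b)+ : 22 ε-transitions

22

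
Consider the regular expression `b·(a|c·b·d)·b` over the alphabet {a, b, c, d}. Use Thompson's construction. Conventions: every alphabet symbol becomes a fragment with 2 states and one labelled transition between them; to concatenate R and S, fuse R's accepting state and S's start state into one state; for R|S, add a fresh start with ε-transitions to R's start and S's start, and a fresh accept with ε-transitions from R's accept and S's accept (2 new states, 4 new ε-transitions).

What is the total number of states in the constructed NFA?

10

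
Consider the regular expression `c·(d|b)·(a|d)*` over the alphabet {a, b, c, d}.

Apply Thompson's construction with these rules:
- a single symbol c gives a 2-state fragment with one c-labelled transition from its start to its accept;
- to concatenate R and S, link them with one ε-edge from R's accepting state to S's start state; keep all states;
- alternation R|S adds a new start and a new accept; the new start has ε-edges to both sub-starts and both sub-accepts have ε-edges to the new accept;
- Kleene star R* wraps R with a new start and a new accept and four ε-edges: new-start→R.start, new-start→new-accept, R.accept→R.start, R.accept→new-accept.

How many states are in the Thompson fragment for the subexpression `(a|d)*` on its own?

8

Fragment for `(a|d)*`:
Each of the 2 symbol leaves contributes a 2-state fragment.
  a|d = 6 states
  (a|d)* = 8 states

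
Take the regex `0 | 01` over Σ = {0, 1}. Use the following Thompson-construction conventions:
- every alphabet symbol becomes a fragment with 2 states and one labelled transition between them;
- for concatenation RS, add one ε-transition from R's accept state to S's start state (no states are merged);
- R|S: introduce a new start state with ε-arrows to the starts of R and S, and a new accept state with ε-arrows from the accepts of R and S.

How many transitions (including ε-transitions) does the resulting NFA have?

8

Building bottom-up:
Each of the 3 symbol leaves contributes 1 transition (1 symbol, 0 ε).
  01 : 3 transitions (2 symbol, 1 ε)
  0 | 01 : 8 transitions (3 symbol, 5 ε)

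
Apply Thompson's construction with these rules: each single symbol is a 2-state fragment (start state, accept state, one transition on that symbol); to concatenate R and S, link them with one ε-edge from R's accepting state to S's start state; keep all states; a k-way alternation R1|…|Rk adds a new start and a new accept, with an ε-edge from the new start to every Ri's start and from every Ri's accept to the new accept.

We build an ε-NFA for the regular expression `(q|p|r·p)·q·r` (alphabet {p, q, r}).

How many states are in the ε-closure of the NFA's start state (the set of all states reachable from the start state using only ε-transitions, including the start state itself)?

Let C(F) = |ε-closure(F.start)| within fragment F, and note whether F accepts ε. Symbol fragments have C = 1 and do not accept ε. Then:
  r·p — |ε-closure| equals the left operand's closure size = 1 (its accept is not ε-reachable, so the closure stops there)
  q|p|r·p — |ε-closure| = 1 + 1 + 1 + 1 = 4 (the new accept is not ε-reachable since no branch accepts ε)
  (q|p|r·p)·q·r — |ε-closure| equals the left operand's closure size = 4 (its accept is not ε-reachable, so the closure stops there)

4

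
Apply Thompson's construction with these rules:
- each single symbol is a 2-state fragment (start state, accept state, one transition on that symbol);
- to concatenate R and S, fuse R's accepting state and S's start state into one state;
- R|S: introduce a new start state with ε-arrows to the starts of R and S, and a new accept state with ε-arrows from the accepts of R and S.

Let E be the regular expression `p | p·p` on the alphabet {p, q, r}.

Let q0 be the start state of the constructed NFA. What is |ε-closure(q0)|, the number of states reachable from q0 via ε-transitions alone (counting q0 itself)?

Let C(F) = |ε-closure(F.start)| within fragment F, and note whether F accepts ε. Symbol fragments have C = 1 and do not accept ε. Then:
  p·p : C equals the left operand's closure size = 1 (its accept is not ε-reachable, so the closure stops there)
  p | p·p : new start ε-reaches every alternative's start; none of them accept ε, so the new accept is not reached: C = 1 + 1 + 1 = 3

3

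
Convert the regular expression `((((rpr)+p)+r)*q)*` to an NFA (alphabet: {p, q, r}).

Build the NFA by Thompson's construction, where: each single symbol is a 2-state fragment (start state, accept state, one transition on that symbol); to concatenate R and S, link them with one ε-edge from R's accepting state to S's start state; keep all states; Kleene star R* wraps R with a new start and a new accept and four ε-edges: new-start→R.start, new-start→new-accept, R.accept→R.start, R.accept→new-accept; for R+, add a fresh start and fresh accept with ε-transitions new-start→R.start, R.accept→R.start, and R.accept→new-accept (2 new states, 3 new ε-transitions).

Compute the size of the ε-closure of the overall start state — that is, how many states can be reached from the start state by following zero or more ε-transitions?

8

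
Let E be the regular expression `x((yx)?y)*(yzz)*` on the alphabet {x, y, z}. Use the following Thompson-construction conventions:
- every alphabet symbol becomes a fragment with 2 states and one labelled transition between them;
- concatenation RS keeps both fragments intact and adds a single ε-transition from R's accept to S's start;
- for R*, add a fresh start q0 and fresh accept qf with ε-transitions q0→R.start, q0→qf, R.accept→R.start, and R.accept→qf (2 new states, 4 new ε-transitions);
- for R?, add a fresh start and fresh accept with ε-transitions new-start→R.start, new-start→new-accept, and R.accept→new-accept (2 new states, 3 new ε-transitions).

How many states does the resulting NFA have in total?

20

By structural recursion:
Each of the 7 symbol leaves contributes a 2-state fragment.
  yx : 4 states
  (yx)? : 6 states
  (yx)?y : 8 states
  ((yx)?y)* : 10 states
  yzz : 6 states
  (yzz)* : 8 states
  x((yx)?y)*(yzz)* : 20 states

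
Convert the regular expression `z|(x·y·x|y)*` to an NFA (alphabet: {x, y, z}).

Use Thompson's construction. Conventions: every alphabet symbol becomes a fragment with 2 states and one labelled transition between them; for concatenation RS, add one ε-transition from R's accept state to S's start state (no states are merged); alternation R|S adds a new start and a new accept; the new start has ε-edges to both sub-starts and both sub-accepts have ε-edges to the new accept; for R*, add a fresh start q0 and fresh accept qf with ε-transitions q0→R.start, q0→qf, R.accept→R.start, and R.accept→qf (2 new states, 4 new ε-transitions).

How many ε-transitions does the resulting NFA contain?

Bottom-up over the parse tree:
Each of the 5 symbol leaves contributes 0 ε-transitions.
  x·y·x — 2 ε-transitions
  x·y·x|y — 6 ε-transitions
  (x·y·x|y)* — 10 ε-transitions
  z|(x·y·x|y)* — 14 ε-transitions

14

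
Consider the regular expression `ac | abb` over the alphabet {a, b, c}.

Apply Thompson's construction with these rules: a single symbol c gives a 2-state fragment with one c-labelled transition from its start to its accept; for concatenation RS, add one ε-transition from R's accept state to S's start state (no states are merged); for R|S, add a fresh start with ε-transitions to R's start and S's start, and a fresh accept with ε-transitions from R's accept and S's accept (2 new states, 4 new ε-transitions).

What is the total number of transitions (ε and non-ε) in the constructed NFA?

12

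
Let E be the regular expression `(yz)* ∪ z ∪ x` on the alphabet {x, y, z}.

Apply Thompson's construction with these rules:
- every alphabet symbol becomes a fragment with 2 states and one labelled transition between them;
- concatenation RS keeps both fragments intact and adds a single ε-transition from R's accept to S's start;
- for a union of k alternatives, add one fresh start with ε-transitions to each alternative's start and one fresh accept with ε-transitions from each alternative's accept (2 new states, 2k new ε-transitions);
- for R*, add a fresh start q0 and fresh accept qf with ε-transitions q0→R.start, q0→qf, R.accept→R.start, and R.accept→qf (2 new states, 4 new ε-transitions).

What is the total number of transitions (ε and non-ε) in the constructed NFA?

15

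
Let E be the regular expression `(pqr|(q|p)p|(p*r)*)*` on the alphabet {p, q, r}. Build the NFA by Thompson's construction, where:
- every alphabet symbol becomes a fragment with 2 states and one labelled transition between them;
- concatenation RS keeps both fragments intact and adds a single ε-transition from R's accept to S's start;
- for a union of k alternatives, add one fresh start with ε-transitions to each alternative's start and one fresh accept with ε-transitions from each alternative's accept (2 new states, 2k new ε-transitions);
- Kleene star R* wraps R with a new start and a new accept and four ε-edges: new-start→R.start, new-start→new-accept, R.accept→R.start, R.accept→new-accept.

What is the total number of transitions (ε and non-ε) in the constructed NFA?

34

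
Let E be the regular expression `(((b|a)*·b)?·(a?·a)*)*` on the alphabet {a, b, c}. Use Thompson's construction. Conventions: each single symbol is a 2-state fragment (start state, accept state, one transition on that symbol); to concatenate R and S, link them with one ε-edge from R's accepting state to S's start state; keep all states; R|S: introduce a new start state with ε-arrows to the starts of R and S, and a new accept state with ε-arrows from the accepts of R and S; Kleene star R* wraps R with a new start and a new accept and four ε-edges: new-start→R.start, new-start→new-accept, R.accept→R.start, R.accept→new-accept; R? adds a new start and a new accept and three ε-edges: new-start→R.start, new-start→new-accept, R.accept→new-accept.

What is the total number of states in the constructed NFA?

22

Recursing over subexpressions:
Each of the 5 symbol leaves contributes a 2-state fragment.
  b|a : 6 states
  (b|a)* : 8 states
  (b|a)*·b : 10 states
  ((b|a)*·b)? : 12 states
  a? : 4 states
  a?·a : 6 states
  (a?·a)* : 8 states
  ((b|a)*·b)?·(a?·a)* : 20 states
  (((b|a)*·b)?·(a?·a)*)* : 22 states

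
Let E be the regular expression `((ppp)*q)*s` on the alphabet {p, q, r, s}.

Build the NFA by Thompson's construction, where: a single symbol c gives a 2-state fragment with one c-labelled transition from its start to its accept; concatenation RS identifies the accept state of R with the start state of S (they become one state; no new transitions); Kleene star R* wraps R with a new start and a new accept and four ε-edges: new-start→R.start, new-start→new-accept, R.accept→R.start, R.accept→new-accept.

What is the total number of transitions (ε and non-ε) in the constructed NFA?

Building bottom-up:
Each of the 5 symbol leaves contributes 1 transition (1 symbol, 0 ε).
  ppp = 3 transitions (3 symbol, 0 ε)
  (ppp)* = 7 transitions (3 symbol, 4 ε)
  (ppp)*q = 8 transitions (4 symbol, 4 ε)
  ((ppp)*q)* = 12 transitions (4 symbol, 8 ε)
  ((ppp)*q)*s = 13 transitions (5 symbol, 8 ε)

13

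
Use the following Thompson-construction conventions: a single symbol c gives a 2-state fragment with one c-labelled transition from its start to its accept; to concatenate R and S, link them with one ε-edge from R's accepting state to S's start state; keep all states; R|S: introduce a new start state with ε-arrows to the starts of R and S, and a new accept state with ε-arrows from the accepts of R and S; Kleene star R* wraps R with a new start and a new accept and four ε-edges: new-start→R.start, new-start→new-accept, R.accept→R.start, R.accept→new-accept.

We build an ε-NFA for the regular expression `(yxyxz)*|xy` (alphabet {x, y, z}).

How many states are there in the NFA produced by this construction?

18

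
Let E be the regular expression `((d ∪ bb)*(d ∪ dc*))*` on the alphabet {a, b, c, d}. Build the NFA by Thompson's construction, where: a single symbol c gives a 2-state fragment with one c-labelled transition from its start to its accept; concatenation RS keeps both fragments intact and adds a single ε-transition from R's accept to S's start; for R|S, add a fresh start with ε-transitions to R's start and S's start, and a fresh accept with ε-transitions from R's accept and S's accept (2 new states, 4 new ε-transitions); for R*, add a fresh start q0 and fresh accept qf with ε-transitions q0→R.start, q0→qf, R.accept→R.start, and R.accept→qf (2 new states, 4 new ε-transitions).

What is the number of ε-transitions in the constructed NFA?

23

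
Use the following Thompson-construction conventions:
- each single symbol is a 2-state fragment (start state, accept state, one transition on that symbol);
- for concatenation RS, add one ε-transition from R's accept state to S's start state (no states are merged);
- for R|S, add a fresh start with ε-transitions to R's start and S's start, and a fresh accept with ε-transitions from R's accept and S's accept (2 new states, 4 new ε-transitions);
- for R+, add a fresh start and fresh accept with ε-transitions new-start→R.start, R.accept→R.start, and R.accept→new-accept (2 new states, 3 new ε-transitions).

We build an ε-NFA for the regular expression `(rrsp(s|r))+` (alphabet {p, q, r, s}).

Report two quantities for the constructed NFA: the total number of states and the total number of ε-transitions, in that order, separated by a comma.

16, 11

Bottom-up over the parse tree:
Each of the 6 symbol leaves contributes 2 states and 0 ε-transitions.
  s|r : 6 states, 4 ε-transitions
  rrsp(s|r) : 14 states, 8 ε-transitions
  (rrsp(s|r))+ : 16 states, 11 ε-transitions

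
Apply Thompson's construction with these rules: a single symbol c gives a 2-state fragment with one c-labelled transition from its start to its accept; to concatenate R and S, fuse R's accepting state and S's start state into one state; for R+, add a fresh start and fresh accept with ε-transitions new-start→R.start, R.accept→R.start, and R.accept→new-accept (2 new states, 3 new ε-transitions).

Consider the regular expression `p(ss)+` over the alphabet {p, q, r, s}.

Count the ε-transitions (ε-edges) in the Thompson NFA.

Recursing over subexpressions:
Each of the 3 symbol leaves contributes 0 ε-transitions.
  ss → 0 ε-transitions
  (ss)+ → 3 ε-transitions
  p(ss)+ → 3 ε-transitions

3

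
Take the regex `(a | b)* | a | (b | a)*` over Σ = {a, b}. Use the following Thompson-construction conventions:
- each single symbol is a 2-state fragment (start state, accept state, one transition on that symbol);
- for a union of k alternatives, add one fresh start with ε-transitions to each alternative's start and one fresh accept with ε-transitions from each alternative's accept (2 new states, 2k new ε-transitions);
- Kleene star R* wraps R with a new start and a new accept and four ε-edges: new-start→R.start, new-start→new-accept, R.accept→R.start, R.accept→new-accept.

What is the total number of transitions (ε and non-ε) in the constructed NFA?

By structural recursion:
Each of the 5 symbol leaves contributes 1 transition (1 symbol, 0 ε).
  a | b → 6 transitions (2 symbol, 4 ε)
  (a | b)* → 10 transitions (2 symbol, 8 ε)
  b | a → 6 transitions (2 symbol, 4 ε)
  (b | a)* → 10 transitions (2 symbol, 8 ε)
  (a | b)* | a | (b | a)* → 27 transitions (5 symbol, 22 ε)

27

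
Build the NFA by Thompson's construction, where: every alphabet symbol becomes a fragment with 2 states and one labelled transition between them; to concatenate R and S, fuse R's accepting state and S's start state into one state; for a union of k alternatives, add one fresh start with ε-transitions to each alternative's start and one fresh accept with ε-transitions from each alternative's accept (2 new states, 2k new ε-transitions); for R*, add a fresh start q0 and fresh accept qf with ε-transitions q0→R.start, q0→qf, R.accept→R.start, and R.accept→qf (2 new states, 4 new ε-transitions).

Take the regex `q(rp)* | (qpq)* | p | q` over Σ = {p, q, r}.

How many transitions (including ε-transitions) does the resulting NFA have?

24

By structural recursion:
Each of the 8 symbol leaves contributes 1 transition (1 symbol, 0 ε).
  rp — 2 transitions (2 symbol, 0 ε)
  (rp)* — 6 transitions (2 symbol, 4 ε)
  q(rp)* — 7 transitions (3 symbol, 4 ε)
  qpq — 3 transitions (3 symbol, 0 ε)
  (qpq)* — 7 transitions (3 symbol, 4 ε)
  q(rp)* | (qpq)* | p | q — 24 transitions (8 symbol, 16 ε)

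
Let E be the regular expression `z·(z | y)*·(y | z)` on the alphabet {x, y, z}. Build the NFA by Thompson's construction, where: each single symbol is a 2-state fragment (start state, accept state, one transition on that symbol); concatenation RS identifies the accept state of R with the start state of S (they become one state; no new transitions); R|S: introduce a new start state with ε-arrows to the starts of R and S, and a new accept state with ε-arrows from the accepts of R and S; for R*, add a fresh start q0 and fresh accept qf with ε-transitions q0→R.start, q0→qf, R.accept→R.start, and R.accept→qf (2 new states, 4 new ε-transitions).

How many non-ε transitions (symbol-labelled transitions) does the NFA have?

By structural recursion:
Each of the 5 symbol leaves contributes exactly 1 symbol transition.
  z | y = 2 symbol transitions
  (z | y)* = 2 symbol transitions
  y | z = 2 symbol transitions
  z·(z | y)*·(y | z) = 5 symbol transitions

5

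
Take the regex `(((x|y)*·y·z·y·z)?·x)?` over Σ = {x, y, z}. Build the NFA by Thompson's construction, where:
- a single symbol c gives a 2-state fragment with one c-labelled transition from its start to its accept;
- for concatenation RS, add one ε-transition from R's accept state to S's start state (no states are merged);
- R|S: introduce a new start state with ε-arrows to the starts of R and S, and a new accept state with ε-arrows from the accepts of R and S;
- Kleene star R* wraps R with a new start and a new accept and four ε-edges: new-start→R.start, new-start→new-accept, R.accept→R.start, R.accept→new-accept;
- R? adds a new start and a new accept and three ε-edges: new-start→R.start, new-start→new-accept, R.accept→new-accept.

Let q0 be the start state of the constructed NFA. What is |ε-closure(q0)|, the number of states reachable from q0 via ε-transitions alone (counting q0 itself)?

11

Work bottom-up. For each fragment F, track |ε-closure(F.start)| and whether F's accept lies in that closure (i.e. whether F accepts ε). A single-symbol fragment has closure size 1 and does not accept ε.
  x|y → |ε-closure| = 1 + 1 + 1 = 3 (the new accept is not ε-reachable since no branch accepts ε)
  (x|y)* → the star's fresh start ε-reaches both the body's start and the fresh accept: |ε-closure| = 2 + 3 = 5
  (x|y)*·y·z·y·z → the left operand accepts ε, so the closure extends into the next operand (via the concat ε-link); |ε-closure| = 5 + 1 = 6
  ((x|y)*·y·z·y·z)? → new start has ε-edges to the inner start and to the new accept, so |ε-closure| = 2 + 6 = 8
  ((x|y)*·y·z·y·z)?·x → the left operand accepts ε, so the closure extends into the next operand (via the concat ε-link); |ε-closure| = 8 + 1 = 9
  (((x|y)*·y·z·y·z)?·x)? → new start has ε-edges to the inner start and to the new accept, so |ε-closure| = 2 + 9 = 11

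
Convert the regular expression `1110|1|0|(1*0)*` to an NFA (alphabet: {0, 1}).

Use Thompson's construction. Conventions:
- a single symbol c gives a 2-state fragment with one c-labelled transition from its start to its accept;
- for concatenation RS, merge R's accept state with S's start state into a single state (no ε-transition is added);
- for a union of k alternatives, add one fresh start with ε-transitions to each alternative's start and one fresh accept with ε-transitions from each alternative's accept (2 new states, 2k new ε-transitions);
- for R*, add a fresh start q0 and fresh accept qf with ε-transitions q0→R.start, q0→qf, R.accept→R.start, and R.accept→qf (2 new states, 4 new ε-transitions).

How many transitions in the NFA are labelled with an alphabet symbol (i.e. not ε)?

8

Recursing over subexpressions:
Each of the 8 symbol leaves contributes exactly 1 symbol transition.
  1110 — 4 symbol transitions
  1* — 1 symbol transition
  1*0 — 2 symbol transitions
  (1*0)* — 2 symbol transitions
  1110|1|0|(1*0)* — 8 symbol transitions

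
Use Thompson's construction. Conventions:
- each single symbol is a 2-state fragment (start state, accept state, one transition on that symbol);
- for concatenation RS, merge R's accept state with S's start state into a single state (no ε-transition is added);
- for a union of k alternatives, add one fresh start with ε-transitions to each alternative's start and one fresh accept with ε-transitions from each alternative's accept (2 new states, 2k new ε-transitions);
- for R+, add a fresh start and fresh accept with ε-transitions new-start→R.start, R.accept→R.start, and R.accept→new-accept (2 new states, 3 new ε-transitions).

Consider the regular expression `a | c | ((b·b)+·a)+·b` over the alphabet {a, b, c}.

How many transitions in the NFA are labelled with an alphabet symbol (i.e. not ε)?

Building bottom-up:
Each of the 6 symbol leaves contributes exactly 1 symbol transition.
  b·b = 2 symbol transitions
  (b·b)+ = 2 symbol transitions
  (b·b)+·a = 3 symbol transitions
  ((b·b)+·a)+ = 3 symbol transitions
  ((b·b)+·a)+·b = 4 symbol transitions
  a | c | ((b·b)+·a)+·b = 6 symbol transitions

6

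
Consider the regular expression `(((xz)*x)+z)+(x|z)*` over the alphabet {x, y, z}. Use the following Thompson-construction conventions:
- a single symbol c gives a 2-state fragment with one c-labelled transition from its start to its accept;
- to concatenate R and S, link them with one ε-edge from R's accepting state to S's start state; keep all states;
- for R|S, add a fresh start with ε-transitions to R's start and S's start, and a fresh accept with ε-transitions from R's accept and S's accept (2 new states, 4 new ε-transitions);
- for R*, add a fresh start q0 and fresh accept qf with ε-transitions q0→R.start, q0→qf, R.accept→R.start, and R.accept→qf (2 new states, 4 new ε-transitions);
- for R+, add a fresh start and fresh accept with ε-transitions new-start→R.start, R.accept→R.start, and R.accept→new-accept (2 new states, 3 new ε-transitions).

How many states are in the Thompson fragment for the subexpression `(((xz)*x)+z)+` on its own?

Fragment for `(((xz)*x)+z)+`:
Each of the 4 symbol leaves contributes a 2-state fragment.
  xz → 4 states
  (xz)* → 6 states
  (xz)*x → 8 states
  ((xz)*x)+ → 10 states
  ((xz)*x)+z → 12 states
  (((xz)*x)+z)+ → 14 states

14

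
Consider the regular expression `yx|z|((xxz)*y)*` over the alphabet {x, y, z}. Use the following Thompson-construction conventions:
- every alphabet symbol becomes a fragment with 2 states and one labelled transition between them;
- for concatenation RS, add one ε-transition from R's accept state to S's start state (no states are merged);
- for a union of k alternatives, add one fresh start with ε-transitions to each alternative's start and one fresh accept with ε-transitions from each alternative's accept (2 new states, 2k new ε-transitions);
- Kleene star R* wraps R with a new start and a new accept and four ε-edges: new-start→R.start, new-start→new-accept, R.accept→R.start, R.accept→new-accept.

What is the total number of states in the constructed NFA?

20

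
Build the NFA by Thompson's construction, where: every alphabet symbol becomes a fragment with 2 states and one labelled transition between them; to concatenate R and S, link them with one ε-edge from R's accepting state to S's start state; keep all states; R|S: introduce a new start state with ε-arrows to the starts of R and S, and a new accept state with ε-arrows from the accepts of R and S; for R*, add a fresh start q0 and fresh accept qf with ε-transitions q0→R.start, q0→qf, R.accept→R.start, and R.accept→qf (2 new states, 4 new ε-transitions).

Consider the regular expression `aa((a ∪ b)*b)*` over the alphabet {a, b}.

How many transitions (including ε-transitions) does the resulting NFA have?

Bottom-up over the parse tree:
Each of the 5 symbol leaves contributes 1 transition (1 symbol, 0 ε).
  a ∪ b = 6 transitions (2 symbol, 4 ε)
  (a ∪ b)* = 10 transitions (2 symbol, 8 ε)
  (a ∪ b)*b = 12 transitions (3 symbol, 9 ε)
  ((a ∪ b)*b)* = 16 transitions (3 symbol, 13 ε)
  aa((a ∪ b)*b)* = 20 transitions (5 symbol, 15 ε)

20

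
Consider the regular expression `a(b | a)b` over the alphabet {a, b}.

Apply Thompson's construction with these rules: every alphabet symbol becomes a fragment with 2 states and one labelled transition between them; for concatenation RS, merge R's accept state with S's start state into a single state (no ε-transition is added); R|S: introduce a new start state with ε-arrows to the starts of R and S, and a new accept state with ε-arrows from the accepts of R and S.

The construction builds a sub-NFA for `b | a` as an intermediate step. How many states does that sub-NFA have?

Fragment for `b | a`:
Each of the 2 symbol leaves contributes a 2-state fragment.
  b | a — 6 states

6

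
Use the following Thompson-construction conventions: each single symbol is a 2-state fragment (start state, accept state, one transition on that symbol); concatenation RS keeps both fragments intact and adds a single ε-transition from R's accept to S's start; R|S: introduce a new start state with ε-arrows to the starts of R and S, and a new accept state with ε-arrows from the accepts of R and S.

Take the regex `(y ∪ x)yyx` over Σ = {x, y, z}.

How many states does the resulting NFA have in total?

12

Recursing over subexpressions:
Each of the 5 symbol leaves contributes a 2-state fragment.
  y ∪ x — 6 states
  (y ∪ x)yyx — 12 states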